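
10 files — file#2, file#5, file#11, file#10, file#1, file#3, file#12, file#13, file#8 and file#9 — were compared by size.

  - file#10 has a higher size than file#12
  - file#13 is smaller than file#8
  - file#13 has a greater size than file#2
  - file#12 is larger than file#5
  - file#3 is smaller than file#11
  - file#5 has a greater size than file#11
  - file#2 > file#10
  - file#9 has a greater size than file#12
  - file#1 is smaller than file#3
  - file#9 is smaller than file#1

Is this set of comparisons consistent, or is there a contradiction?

Chaining the given relations yields file#9 < file#1 < file#3 < file#11 < file#5 < file#12, so file#9 < file#12. But one relation states file#12 < file#9. These cannot both hold.

inconsistent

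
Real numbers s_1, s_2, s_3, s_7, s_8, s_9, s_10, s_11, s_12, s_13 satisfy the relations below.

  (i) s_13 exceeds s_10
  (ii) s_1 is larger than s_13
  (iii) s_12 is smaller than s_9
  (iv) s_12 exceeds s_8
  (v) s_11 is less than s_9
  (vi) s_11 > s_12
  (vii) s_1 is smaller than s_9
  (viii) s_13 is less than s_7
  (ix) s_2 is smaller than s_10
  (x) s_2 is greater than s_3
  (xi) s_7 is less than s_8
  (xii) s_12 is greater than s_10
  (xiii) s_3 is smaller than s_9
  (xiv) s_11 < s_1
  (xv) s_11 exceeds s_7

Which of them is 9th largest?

Chaining the given pairs: s_3 < s_2 < s_10 < s_13 < s_7 < s_8 < s_12 < s_11 < s_1 < s_9.
Counting 9 from the largest end gives s_2.

s_2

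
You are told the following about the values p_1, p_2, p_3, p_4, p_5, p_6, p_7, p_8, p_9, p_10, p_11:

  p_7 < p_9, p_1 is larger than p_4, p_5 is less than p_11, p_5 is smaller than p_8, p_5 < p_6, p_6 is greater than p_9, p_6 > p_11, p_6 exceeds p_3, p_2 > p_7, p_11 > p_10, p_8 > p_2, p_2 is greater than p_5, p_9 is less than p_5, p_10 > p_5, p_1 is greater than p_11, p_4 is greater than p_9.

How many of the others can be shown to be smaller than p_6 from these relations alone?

From p_6 the given relations immediately reach p_9, p_5, p_11, p_3.
From those, p_7, p_10 — 6 in total.
Nothing else is reachable below p_6; 6 in all.

6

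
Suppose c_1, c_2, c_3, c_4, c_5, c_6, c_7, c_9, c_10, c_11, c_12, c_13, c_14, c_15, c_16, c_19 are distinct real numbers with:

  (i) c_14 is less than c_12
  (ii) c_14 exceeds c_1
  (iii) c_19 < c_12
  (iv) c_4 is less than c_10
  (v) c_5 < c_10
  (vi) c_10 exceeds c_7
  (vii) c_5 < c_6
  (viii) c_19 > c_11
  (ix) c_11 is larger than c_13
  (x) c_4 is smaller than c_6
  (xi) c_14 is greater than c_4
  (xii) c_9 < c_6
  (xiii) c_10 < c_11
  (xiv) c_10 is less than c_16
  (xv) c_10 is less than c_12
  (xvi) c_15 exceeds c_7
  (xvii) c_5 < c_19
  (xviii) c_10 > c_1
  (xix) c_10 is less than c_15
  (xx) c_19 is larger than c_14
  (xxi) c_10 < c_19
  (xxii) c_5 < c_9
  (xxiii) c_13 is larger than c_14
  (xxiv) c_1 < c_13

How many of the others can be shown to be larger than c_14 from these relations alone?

4

From c_14 the given relations immediately reach c_13, c_19, c_12.
From those, c_11 — 4 in total.
Nothing else is reachable above c_14; 4 in all.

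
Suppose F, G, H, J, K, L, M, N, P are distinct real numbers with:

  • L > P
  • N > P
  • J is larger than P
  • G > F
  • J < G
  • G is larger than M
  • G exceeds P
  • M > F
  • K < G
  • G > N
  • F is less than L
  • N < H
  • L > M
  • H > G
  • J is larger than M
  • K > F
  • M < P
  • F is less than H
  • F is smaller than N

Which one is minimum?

F

Chaining upward from F: directly above it, M, K, N, L, G, H; then P, J.
That covers every other element, and nothing is given below F, so F is the minimum.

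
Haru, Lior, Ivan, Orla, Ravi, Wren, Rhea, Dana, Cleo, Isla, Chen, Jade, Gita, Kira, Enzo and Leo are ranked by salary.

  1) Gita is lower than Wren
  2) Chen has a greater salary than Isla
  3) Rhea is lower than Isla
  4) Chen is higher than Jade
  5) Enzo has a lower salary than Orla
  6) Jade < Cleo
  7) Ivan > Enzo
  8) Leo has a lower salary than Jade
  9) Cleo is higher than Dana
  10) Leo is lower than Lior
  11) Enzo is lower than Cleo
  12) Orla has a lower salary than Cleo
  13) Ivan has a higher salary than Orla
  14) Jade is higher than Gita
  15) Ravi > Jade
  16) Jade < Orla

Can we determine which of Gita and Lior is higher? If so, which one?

undetermined

Following every chain through Gita: above Gita we get Wren, Jade, Orla, Ivan, Ravi, Cleo, Chen.
Lior is not reached, and no chain runs the other way from Lior to Gita.
So the given relations leave the order of Gita and Lior undetermined.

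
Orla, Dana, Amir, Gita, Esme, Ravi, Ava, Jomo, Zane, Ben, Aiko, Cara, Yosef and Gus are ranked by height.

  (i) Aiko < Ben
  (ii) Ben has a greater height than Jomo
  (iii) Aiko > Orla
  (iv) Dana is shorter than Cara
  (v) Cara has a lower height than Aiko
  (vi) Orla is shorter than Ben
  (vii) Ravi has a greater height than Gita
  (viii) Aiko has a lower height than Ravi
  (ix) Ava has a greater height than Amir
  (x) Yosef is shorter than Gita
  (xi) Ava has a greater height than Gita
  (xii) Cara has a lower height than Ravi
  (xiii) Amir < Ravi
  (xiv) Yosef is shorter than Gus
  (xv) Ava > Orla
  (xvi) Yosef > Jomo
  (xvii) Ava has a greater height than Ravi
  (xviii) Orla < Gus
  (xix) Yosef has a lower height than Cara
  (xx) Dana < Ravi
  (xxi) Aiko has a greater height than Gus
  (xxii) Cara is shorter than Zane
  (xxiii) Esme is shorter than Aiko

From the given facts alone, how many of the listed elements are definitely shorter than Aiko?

The elements the relations force below Aiko are Jomo, Esme, Yosef, Orla, Dana, Gus, Cara — no chain reaches any other.
That is 7.

7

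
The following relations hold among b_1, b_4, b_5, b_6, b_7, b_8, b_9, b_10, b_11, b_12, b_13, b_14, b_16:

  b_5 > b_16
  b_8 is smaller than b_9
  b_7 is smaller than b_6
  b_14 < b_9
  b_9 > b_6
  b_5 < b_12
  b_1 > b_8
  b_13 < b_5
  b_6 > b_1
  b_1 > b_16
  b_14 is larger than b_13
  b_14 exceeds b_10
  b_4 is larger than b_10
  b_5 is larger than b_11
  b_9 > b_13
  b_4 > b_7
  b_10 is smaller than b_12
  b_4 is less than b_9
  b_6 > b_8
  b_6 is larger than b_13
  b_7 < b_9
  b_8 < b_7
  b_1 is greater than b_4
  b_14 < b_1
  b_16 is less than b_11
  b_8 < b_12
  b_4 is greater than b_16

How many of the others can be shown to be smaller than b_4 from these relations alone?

From b_4 the given relations immediately reach b_16, b_10, b_7.
From those, b_8 — 4 in total.
No other element is forced below b_4 by the given relations, so the count is 4.

4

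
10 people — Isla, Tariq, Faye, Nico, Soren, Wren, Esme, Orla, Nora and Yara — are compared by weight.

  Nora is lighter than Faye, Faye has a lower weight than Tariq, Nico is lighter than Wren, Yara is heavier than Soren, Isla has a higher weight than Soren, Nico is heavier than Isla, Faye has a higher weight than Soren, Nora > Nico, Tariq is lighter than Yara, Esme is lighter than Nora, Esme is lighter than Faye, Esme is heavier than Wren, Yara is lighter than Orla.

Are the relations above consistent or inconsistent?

Every relation is compatible with Soren < Isla < Nico < Wren < Esme < Nora < Faye < Tariq < Yara < Orla; the set is consistent.

consistent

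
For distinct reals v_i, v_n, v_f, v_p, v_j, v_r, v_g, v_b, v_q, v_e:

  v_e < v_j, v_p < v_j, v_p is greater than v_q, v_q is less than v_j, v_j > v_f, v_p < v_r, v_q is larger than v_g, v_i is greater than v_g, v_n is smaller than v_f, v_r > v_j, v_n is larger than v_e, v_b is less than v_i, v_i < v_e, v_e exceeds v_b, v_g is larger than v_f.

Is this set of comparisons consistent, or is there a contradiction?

inconsistent

Chaining the given relations yields v_i < v_e < v_n < v_f < v_g, so v_i < v_g. But one relation states v_g < v_i. These cannot both hold.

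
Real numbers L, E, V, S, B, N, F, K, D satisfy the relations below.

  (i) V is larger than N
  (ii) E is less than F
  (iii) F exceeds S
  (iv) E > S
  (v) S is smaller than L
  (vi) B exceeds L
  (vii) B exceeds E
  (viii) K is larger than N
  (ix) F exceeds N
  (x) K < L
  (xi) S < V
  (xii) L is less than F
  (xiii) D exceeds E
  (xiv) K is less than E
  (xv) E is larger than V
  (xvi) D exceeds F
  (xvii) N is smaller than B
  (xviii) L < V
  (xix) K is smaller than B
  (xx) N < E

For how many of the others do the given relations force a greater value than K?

6

The elements the relations force above K are L, V, E, F, D, B — no chain reaches any other.
That is 6.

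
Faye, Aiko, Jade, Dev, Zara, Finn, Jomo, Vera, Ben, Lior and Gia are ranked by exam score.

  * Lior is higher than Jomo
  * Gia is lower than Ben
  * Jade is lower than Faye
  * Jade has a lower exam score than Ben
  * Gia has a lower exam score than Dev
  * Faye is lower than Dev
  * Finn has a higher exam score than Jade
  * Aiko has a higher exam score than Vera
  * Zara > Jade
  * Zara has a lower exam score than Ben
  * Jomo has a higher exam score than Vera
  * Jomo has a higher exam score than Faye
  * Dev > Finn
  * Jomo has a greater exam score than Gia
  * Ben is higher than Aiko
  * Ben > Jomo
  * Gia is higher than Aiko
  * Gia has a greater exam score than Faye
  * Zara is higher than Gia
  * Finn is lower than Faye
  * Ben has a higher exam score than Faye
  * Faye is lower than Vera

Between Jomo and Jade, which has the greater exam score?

Chaining the given relations: Jade < Finn < Faye < Vera < Aiko < Gia < Jomo.
So Jade < Jomo; Jomo is the higher of the two.

Jomo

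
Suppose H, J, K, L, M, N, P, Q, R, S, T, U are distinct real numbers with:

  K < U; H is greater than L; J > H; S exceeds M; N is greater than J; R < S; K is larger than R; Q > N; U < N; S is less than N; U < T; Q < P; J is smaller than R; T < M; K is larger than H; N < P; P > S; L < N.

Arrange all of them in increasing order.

Nothing is placed below L, so it is least; from there L < H; H < J; J < R; R < K; K < U; U < T; T < M; M < S; S < N; N < Q; Q < P, each given directly.

L < H < J < R < K < U < T < M < S < N < Q < P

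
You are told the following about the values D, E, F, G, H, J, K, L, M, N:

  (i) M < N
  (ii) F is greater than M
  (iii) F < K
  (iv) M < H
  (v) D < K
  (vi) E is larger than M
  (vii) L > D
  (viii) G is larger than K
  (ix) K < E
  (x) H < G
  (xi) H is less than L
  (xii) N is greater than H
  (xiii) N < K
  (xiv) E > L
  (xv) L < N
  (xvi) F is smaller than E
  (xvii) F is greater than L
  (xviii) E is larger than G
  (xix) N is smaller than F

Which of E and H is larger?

H < L and L < N give H < N.
Then N < F extends the chain to F.
With F < K: H < L < N < F < K.
Then K < G extends the chain to G.
Then G < E extends the chain to E.
So H < E; E is the larger of the two.

E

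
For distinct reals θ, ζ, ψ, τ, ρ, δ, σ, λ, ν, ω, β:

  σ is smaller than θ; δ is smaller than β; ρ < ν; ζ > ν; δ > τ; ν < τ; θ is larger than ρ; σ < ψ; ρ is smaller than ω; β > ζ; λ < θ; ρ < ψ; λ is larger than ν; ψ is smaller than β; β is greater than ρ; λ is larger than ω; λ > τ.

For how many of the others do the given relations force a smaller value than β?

From β the given relations immediately reach ρ, ψ, δ, ζ.
From those, σ, ν, τ — 7 in total.
No other element is forced below β by the given relations, so the count is 7.

7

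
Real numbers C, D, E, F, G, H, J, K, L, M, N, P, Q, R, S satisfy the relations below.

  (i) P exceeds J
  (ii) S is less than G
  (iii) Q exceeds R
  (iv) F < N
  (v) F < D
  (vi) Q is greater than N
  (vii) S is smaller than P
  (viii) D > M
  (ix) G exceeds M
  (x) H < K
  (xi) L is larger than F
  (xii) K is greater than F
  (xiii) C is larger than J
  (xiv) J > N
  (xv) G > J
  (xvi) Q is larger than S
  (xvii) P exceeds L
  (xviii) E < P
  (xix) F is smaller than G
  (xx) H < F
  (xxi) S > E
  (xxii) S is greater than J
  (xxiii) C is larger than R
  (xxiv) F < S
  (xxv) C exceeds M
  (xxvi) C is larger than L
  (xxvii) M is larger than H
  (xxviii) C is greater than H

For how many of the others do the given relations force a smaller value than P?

Directly below P: E, L, J, S.
One step further: F, N (6 so far).
One step further: H (7 so far).
No other element is forced below P by the given relations, so the count is 7.

7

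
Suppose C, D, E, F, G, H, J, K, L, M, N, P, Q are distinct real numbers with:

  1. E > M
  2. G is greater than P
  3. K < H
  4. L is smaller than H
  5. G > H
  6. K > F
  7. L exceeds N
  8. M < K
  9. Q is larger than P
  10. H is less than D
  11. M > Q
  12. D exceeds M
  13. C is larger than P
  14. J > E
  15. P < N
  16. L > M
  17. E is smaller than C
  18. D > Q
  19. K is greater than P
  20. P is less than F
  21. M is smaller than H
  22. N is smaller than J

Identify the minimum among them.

Q is not least since P < Q; N is not least since P < N; M is not least since Q < M; E is not least since M < E; F is not least since P < F; L is not least since M < L; K is not least since M < K; H is not least since L < H; J is not least since E < J; C is not least since P < C; D is not least since H < D; G is not least since H < G.
Only P has nothing below it, so P is the minimum.

P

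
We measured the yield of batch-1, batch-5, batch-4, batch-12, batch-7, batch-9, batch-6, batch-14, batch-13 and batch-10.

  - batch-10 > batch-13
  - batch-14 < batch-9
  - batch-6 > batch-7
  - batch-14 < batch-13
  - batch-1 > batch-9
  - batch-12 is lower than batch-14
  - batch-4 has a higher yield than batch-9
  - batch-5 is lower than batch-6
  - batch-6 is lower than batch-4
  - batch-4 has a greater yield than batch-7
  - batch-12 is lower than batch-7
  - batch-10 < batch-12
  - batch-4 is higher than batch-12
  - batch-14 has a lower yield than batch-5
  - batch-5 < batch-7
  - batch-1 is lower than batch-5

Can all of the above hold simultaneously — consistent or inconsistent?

We have batch-14 < batch-13 stated directly, yet also batch-13 < batch-10 < batch-12 < batch-14 by chaining the others — so batch-13 < batch-14. Contradiction.

inconsistent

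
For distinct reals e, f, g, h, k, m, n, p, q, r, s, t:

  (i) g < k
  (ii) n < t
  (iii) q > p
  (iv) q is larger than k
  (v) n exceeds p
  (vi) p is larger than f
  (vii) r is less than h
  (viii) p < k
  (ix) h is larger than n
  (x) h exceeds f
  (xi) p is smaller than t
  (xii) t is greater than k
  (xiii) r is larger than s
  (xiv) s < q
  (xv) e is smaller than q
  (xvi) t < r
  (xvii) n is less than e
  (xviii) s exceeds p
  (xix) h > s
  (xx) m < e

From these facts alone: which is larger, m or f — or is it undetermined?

Following every chain through f: above f we get p, n, k, s, t, r, e, h, q.
m is not reached, and no chain runs the other way from m to f.
So the given relations leave the order of f and m undetermined.

undetermined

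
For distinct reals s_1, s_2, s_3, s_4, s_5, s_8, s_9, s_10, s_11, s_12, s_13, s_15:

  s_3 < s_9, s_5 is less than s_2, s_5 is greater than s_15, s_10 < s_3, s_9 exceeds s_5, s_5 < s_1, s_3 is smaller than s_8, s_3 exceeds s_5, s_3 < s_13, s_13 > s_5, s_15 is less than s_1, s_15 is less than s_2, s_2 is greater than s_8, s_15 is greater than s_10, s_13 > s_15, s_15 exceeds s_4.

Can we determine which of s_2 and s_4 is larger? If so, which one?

s_2

s_4 < s_15 < s_5 < s_3 < s_8 < s_2, by transitivity through s_15, s_5, s_3, s_8.
So s_2 is larger.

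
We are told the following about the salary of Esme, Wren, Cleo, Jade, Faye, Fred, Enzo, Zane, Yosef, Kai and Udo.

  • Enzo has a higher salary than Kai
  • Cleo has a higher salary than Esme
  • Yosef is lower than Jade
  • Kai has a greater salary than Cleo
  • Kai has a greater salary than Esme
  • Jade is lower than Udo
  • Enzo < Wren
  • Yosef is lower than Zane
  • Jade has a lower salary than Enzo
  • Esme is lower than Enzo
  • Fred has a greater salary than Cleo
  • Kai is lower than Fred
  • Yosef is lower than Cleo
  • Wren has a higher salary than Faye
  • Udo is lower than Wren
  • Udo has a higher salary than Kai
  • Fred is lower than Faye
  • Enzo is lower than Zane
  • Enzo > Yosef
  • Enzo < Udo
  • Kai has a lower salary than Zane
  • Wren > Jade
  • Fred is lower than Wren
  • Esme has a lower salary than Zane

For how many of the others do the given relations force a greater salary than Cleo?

From Cleo the given relations immediately reach Kai, Fred.
From those, Enzo, Zane, Udo, Faye, Wren — 7 in total.
Nothing else is reachable above Cleo; 7 in all.

7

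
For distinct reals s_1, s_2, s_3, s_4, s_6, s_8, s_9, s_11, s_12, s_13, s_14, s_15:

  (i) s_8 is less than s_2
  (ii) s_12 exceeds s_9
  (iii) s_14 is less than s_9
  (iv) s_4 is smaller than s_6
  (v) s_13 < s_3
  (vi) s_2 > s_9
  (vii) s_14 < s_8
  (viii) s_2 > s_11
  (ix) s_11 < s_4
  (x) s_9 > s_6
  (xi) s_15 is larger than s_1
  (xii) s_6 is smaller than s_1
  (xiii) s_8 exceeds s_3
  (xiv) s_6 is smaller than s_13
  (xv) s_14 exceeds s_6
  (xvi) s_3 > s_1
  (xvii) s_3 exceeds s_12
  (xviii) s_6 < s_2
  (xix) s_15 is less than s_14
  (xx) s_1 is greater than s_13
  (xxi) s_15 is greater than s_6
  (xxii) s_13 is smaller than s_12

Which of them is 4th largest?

The consecutive relations fix a unique order: s_11 < s_4 < s_6 < s_13 < s_1 < s_15 < s_14 < s_9 < s_12 < s_3 < s_8 < s_2.
Counting 4 from the largest end gives s_12.

s_12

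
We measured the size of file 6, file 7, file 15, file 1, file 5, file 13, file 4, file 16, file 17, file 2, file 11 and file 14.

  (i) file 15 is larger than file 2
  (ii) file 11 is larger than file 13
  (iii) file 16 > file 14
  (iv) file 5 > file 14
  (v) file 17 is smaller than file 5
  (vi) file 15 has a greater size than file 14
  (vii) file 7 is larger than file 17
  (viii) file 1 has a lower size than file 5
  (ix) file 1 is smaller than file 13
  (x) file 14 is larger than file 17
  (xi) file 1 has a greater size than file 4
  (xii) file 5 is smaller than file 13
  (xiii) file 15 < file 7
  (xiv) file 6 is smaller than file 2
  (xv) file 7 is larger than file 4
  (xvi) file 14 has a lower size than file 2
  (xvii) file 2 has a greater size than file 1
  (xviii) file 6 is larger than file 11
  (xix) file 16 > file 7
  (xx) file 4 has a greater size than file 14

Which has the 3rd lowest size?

file 4

Piecing the relations together gives one ordering: file 17 < file 14 < file 4 < file 1 < file 5 < file 13 < file 11 < file 6 < file 2 < file 15 < file 7 < file 16.
The 3rd smallest is file 4.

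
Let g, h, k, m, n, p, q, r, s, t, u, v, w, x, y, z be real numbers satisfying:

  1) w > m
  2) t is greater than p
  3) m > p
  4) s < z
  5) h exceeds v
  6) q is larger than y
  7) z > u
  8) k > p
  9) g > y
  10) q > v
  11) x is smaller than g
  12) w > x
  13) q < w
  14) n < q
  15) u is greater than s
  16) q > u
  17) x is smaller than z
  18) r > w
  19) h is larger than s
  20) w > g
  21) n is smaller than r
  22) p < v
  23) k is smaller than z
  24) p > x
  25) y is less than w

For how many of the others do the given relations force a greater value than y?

4

Directly above y: g, q, w.
One step further: r (4 so far).
Nothing else is reachable above y; 4 in all.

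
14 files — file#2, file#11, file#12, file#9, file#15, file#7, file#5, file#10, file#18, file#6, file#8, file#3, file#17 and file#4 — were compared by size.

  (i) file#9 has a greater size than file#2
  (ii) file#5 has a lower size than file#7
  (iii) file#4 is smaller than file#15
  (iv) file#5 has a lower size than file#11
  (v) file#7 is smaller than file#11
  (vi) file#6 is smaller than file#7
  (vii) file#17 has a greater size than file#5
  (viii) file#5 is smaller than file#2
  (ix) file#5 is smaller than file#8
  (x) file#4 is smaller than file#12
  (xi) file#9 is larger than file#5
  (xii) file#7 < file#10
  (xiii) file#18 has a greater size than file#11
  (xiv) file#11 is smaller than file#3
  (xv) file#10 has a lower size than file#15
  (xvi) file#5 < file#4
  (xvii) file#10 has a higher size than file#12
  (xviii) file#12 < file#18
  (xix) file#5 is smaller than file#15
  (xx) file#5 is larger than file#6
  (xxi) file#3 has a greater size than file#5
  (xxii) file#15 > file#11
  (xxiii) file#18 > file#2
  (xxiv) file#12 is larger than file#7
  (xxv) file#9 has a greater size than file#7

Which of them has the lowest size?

Chaining upward from file#6: directly above it, file#5, file#7; then file#4, file#2, file#12, file#11, file#10, file#3, file#15, file#9, file#8, file#17; then file#18.
That covers every other element, and nothing is given below file#6, so file#6 is the lowest size.

file#6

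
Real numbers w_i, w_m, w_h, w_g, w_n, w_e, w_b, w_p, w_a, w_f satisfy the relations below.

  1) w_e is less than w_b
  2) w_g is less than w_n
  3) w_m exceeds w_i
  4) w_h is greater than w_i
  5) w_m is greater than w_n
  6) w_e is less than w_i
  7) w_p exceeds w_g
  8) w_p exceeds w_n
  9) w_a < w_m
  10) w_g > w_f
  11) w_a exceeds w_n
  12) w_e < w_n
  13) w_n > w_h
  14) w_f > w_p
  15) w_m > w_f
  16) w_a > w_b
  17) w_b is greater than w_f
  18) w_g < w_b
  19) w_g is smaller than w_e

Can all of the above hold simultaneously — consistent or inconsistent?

Chaining the given relations yields w_g < w_e < w_i < w_h < w_n < w_p < w_f, so w_g < w_f. But one relation states w_f < w_g. These cannot both hold.

inconsistent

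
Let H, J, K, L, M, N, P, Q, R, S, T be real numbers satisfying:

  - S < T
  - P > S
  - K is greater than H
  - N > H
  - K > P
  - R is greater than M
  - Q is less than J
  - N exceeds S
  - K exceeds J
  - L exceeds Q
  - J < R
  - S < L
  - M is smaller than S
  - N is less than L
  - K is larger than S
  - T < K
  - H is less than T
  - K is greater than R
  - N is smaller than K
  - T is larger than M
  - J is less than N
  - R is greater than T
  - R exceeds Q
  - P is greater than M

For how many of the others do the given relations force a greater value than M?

From M the given relations immediately reach S, T, P, R.
From those, N, L, K — 7 in total.
No other element is forced above M by the given relations, so the count is 7.

7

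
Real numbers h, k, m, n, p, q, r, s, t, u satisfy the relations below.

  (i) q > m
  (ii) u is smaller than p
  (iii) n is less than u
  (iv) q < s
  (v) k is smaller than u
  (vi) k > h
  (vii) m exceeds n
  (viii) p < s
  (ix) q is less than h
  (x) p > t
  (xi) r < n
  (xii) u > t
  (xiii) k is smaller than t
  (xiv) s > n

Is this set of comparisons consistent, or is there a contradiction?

The single ordering r < n < m < q < h < k < t < u < p < s satisfies every listed relation, so no contradiction arises.

consistent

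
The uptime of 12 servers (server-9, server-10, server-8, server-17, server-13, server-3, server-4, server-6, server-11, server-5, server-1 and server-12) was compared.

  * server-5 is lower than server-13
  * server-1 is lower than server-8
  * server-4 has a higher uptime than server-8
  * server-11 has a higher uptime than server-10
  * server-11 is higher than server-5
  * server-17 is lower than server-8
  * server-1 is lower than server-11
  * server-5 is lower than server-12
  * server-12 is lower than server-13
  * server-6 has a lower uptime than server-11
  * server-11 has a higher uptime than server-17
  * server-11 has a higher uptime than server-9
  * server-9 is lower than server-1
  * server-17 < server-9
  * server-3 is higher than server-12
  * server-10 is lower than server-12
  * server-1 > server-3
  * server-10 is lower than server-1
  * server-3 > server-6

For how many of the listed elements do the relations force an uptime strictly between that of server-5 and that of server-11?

3

Chaining upward from server-5 reaches: server-12, server-3, server-13, server-1, server-8, server-4.
Chaining downward from server-11 reaches: server-6, server-10, server-17, server-12, server-3, server-9, server-1.
Strictly between server-5 and server-11 are those in both lists: server-12, server-3, server-1 — 3 elements.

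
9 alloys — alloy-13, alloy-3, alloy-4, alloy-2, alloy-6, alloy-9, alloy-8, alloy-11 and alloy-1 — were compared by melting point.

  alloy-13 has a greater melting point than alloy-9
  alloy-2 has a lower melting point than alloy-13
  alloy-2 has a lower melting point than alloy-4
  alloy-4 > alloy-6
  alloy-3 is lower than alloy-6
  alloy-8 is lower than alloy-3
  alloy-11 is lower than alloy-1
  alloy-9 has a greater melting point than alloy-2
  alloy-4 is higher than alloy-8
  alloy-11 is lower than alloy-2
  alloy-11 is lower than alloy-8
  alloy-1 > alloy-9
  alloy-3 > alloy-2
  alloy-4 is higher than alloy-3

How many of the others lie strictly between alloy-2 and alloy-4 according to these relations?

Chaining upward from alloy-2 reaches: alloy-9, alloy-3, alloy-13, alloy-1, alloy-6.
Chaining downward from alloy-4 reaches: alloy-11, alloy-8, alloy-3, alloy-6.
Strictly between alloy-2 and alloy-4 are those in both lists: alloy-3, alloy-6 — 2 elements.

2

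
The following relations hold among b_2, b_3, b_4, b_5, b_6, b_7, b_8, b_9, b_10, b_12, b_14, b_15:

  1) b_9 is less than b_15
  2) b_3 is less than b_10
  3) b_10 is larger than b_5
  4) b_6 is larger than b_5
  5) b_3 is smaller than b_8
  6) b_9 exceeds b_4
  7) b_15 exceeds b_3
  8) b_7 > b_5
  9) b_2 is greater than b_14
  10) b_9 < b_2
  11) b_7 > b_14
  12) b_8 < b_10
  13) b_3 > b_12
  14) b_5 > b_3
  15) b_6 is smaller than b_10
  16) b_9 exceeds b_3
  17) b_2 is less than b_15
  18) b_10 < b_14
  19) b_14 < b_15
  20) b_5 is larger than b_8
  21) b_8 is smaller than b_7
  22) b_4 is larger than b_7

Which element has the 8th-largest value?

b_6

The consecutive relations fix a unique order: b_12 < b_3 < b_8 < b_5 < b_6 < b_10 < b_14 < b_7 < b_4 < b_9 < b_2 < b_15.
Counting 8 from the largest end gives b_6.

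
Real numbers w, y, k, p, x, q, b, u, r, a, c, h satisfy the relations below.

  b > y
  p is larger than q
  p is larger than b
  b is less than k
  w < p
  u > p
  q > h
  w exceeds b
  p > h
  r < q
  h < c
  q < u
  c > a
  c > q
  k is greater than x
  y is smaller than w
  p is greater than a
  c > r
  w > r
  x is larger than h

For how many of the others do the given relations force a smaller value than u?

8

From u the given relations immediately reach q, p.
From those, a, h, b, r, w — 7 in total.
From those, y — 8 in total.
No other element is forced below u by the given relations, so the count is 8.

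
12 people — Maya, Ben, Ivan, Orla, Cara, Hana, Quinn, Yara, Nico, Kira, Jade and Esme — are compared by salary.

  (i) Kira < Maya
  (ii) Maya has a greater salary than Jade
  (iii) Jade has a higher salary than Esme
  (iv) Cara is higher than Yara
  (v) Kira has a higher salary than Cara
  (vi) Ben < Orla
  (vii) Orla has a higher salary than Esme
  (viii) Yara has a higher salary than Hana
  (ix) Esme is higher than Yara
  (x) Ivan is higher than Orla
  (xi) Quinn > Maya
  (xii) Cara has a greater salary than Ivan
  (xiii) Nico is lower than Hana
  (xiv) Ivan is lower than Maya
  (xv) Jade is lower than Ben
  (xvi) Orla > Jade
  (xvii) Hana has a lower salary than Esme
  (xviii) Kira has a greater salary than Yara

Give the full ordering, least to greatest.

The consecutive links are each given: Nico < Hana; Hana < Yara; Yara < Esme; Esme < Jade; Jade < Ben; Ben < Orla; Orla < Ivan; Ivan < Cara; Cara < Kira; Kira < Maya; Maya < Quinn.

Nico < Hana < Yara < Esme < Jade < Ben < Orla < Ivan < Cara < Kira < Maya < Quinn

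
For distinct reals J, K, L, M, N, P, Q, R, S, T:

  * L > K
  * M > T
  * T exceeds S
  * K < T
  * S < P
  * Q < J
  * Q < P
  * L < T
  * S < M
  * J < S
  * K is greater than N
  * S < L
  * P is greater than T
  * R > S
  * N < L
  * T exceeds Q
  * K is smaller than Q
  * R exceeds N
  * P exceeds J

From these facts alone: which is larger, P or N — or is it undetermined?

Link the given pairs in sequence: N < K; K < Q; Q < J; J < S; S < L; L < T; T < P.
Chaining these gives N < K < Q < J < S < L < T < P.
So P is larger.

P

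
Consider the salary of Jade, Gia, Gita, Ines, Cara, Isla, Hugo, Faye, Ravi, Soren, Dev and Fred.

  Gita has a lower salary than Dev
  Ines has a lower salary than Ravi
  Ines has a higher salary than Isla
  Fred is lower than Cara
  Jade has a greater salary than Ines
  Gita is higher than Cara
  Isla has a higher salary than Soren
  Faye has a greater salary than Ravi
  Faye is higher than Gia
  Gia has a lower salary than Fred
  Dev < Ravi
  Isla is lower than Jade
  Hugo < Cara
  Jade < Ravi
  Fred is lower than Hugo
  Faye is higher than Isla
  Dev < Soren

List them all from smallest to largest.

Gia < Fred < Hugo < Cara < Gita < Dev < Soren < Isla < Ines < Jade < Ravi < Faye

Each adjacent pair is fixed by a given relation: Gia < Fred; Fred < Hugo; Hugo < Cara; Cara < Gita; Gita < Dev; Dev < Soren; Soren < Isla; Isla < Ines; Ines < Jade; Jade < Ravi; Ravi < Faye. Chaining them end to end gives the full order.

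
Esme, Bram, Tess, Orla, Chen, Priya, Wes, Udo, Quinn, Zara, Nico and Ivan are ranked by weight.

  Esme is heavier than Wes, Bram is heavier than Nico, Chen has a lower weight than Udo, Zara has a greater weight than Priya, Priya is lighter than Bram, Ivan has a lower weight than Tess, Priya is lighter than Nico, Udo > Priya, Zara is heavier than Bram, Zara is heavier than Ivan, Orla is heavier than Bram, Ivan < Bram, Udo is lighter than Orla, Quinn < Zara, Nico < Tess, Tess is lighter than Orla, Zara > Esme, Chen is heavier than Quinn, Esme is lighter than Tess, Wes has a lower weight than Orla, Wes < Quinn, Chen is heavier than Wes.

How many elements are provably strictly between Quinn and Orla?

The relations place Quinn below Orla. An element lies strictly between them when it is forced above Quinn and also forced below Orla.
Above Quinn: {Chen, Udo, Zara}. Below Orla: {Priya, Nico, Wes, Ivan, Chen, Esme, Udo, Tess, Bram}.
Intersection: {Chen, Udo} — 2.

2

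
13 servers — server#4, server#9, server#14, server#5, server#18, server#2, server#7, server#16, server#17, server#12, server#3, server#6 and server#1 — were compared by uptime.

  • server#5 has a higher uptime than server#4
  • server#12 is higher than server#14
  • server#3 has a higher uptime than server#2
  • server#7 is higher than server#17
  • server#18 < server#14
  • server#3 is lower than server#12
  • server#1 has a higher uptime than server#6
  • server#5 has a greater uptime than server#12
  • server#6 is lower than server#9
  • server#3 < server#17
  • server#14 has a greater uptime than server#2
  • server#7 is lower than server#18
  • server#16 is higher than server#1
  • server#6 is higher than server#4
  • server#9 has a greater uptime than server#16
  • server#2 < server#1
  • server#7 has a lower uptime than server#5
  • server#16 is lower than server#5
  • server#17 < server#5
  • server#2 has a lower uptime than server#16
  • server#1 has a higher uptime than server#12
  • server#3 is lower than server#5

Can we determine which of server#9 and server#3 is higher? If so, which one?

server#9

server#3 < server#17 < server#7 < server#18 < server#14 < server#12 < server#1 < server#16 < server#9, by transitivity through server#17, server#7, server#18, server#14, server#12, server#1, server#16.
So server#9 is higher.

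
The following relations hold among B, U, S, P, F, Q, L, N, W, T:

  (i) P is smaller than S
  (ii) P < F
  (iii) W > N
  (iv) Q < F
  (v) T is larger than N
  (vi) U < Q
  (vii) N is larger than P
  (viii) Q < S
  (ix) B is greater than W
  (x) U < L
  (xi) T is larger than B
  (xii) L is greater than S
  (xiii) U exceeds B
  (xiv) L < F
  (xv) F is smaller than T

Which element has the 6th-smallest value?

Q

The consecutive relations fix a unique order: P < N < W < B < U < Q < S < L < F < T.
The 6th smallest is Q.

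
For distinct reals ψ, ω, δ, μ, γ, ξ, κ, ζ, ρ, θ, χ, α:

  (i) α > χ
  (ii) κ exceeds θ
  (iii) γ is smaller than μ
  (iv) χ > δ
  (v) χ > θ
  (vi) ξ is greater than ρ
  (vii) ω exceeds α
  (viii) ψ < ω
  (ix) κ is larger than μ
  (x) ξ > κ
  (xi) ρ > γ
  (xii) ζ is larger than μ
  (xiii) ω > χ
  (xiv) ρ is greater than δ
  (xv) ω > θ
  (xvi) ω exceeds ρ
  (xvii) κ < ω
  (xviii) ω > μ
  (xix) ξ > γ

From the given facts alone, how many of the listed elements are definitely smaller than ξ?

The elements the relations force below ξ are δ, θ, γ, μ, ρ, κ — no chain reaches any other.
That is 6.

6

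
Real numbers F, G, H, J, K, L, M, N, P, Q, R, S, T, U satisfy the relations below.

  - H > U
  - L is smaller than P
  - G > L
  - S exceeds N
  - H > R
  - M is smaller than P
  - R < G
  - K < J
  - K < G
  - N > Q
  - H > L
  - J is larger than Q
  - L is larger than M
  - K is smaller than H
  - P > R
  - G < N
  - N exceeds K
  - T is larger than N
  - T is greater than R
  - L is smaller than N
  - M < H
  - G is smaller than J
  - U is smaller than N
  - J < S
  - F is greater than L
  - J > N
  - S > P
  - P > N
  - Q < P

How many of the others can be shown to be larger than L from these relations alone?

From L the given relations immediately reach G, N, P, H, F.
From those, T, J, S — 8 in total.
Nothing else is reachable above L; 8 in all.

8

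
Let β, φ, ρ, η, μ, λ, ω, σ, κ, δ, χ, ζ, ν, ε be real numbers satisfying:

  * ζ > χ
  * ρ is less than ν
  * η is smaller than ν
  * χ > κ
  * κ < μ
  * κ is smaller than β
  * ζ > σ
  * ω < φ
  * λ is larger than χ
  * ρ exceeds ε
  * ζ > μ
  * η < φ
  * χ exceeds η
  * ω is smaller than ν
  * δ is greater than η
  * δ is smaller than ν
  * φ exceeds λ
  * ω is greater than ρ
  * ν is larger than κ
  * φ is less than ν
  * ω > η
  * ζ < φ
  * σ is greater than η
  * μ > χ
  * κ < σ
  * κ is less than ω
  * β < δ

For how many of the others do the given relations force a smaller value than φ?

From φ the given relations immediately reach η, λ, ω, ζ.
From those, κ, χ, σ, ρ, μ — 9 in total.
From those, ε — 10 in total.
Nothing else is reachable below φ; 10 in all.

10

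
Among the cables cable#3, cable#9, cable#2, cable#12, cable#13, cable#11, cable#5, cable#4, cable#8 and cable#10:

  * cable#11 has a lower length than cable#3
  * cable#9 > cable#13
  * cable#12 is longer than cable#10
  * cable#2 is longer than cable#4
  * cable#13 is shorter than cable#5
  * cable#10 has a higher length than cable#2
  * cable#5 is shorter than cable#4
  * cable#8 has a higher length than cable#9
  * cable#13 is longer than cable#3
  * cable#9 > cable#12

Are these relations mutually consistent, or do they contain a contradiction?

The single ordering cable#11 < cable#3 < cable#13 < cable#5 < cable#4 < cable#2 < cable#10 < cable#12 < cable#9 < cable#8 satisfies every listed relation, so no contradiction arises.

consistent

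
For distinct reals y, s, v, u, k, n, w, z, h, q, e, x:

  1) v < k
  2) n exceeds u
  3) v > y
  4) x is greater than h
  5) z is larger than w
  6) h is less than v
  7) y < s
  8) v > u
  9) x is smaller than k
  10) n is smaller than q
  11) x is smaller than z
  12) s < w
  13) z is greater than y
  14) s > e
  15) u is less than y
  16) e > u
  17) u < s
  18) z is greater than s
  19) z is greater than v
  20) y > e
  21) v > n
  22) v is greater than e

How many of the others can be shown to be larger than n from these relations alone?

4

From n the given relations immediately reach q, v.
From those, z, k — 4 in total.
Nothing else is reachable above n; 4 in all.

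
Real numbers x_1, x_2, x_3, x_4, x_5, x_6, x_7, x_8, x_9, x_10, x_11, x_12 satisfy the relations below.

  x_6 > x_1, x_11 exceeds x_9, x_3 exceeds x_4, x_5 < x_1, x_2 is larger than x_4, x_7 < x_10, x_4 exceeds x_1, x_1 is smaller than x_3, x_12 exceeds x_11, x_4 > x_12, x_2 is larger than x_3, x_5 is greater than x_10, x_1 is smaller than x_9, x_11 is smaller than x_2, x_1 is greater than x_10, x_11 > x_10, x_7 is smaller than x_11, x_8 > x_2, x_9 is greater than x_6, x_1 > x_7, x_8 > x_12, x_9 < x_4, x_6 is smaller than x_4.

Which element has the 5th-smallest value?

Piecing the relations together gives one ordering: x_7 < x_10 < x_5 < x_1 < x_6 < x_9 < x_11 < x_12 < x_4 < x_3 < x_2 < x_8.
The 5th smallest is x_6.

x_6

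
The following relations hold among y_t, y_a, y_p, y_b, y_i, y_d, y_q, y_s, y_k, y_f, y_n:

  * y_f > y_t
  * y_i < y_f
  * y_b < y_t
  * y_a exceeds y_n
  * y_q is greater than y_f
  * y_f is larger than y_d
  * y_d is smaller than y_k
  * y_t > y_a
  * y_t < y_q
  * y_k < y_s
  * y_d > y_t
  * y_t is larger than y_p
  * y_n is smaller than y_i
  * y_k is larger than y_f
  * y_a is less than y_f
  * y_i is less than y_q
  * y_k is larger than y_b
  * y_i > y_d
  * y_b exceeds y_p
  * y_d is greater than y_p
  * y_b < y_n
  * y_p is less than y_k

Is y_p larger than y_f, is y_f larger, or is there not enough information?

Link the given pairs in sequence: y_p < y_b; y_b < y_n; y_n < y_a; y_a < y_t; y_t < y_d; y_d < y_i; y_i < y_f.
Chaining these gives y_p < y_b < y_n < y_a < y_t < y_d < y_i < y_f.
So y_f is larger.

y_f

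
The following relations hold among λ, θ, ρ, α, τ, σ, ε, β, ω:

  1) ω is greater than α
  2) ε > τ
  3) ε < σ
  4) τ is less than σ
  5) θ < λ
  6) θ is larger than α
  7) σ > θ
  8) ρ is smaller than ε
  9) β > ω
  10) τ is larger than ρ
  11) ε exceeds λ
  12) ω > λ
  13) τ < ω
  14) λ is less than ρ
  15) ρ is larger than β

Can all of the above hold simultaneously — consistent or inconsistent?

inconsistent

We have τ < ω stated directly, yet also ω < β < ρ < τ by chaining the others — so ω < τ. Contradiction.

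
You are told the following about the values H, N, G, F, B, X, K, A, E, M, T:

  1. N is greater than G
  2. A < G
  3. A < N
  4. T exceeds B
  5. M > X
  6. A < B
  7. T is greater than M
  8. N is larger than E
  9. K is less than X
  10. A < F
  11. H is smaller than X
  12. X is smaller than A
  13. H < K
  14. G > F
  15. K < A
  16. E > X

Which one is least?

Chaining upward from H: directly above it, K, X; then M, A, E; then B, F, T, G, N.
That covers every other element, and nothing is given below H, so H is the least.

H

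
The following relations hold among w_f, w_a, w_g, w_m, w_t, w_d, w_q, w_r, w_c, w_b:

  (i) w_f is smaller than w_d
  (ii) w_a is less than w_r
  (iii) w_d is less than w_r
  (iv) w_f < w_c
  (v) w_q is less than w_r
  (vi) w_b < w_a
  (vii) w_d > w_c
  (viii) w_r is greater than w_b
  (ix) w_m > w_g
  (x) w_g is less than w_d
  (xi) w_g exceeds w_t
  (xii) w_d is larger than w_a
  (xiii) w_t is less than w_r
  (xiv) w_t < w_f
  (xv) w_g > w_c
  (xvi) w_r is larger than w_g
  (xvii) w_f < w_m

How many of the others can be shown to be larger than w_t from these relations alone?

From w_t the given relations immediately reach w_f, w_g, w_r.
From those, w_c, w_d, w_m — 6 in total.
Nothing else is reachable above w_t; 6 in all.

6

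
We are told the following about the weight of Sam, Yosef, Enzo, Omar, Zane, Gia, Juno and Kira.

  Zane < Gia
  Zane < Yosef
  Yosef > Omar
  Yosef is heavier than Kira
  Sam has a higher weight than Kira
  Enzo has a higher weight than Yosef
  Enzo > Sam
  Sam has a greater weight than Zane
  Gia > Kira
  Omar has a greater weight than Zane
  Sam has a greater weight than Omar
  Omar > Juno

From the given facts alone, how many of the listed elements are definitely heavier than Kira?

4

From Kira the given relations immediately reach Gia, Yosef, Sam.
From those, Enzo — 4 in total.
Nothing else is reachable above Kira; 4 in all.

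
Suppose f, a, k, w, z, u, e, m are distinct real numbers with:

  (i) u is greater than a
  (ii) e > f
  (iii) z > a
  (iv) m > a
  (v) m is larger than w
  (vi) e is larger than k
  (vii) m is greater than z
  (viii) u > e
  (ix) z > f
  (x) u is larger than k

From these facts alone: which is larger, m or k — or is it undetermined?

Following every chain through k: above k we get e, u.
m is not reached, and no chain runs the other way from m to k.
So the given relations leave the order of k and m undetermined.

undetermined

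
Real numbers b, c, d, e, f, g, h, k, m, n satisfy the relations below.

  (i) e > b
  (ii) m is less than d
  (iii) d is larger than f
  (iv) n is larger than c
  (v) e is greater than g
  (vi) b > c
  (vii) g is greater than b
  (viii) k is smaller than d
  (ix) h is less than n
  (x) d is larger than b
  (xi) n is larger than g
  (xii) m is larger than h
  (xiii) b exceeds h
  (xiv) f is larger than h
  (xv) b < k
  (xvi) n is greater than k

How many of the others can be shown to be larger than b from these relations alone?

The elements the relations force above b are k, g, e, d, n — no chain reaches any other.
That is 5.

5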